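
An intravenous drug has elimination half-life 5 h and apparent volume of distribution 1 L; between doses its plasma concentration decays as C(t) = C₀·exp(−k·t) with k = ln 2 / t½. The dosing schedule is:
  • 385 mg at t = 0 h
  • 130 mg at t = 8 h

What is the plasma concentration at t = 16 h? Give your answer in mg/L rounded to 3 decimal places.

k = ln 2 / 5 = 0.13863 per h
Dose 1 (385 mg at t=0 h): 385·exp(−0.13863·16) = 41.895 mg/L
Dose 2 (130 mg at t=8 h): 130·exp(−0.13863·8) = 42.884 mg/L
C(16) = 41.895 + 42.884 = 84.779 mg/L

84.779 mg/L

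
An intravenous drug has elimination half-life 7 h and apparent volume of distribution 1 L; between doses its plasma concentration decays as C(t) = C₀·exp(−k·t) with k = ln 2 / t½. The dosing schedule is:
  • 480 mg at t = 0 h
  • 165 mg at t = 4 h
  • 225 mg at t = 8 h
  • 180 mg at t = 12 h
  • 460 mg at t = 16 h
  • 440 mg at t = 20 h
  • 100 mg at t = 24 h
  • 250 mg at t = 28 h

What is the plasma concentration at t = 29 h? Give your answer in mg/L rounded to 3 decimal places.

k = ln 2 / 7 = 0.09902 per h
Dose 1 (480 mg at t=0 h): 480·exp(−0.09902·29) = 27.172 mg/L
Dose 2 (165 mg at t=4 h): 165·exp(−0.09902·25) = 13.880 mg/L
Dose 3 (225 mg at t=8 h): 225·exp(−0.09902·21) = 28.125 mg/L
Dose 4 (180 mg at t=12 h): 180·exp(−0.09902·17) = 33.435 mg/L
Dose 5 (460 mg at t=16 h): 460·exp(−0.09902·13) = 126.970 mg/L
Dose 6 (440 mg at t=20 h): 440·exp(−0.09902·9) = 180.474 mg/L
Dose 7 (100 mg at t=24 h): 100·exp(−0.09902·5) = 60.951 mg/L
Dose 8 (250 mg at t=28 h): 250·exp(−0.09902·1) = 226.431 mg/L
C(29) = 27.172 + 13.880 + 28.125 + 33.435 + 126.970 + 180.474 + 60.951 + 226.431 = 697.437 mg/L

697.437 mg/L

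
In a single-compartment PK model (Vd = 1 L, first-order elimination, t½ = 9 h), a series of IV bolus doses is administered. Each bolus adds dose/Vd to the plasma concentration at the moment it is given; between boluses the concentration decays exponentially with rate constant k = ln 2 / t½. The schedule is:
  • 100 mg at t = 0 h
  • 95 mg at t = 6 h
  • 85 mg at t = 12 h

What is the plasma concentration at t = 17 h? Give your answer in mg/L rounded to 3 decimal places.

k = ln 2 / 9 = 0.07702 per h
Dose 1 (100 mg at t=0 h): 100·exp(−0.07702·17) = 27.001 mg/L
Dose 2 (95 mg at t=6 h): 95·exp(−0.07702·11) = 40.719 mg/L
Dose 3 (85 mg at t=12 h): 85·exp(−0.07702·5) = 57.834 mg/L
C(17) = 27.001 + 40.719 + 57.834 = 125.554 mg/L

125.554 mg/L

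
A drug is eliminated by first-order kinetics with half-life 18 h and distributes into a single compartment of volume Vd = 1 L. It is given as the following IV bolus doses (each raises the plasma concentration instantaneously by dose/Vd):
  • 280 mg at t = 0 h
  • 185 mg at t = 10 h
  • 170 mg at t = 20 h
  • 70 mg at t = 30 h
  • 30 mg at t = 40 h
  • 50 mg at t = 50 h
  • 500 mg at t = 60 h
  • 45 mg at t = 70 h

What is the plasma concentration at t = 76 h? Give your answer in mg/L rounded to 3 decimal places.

k = ln 2 / 18 = 0.03851 per h
Dose 1 (280 mg at t=0 h): 280·exp(−0.03851·76) = 15.002 mg/L
Dose 2 (185 mg at t=10 h): 185·exp(−0.03851·66) = 14.568 mg/L
Dose 3 (170 mg at t=20 h): 170·exp(−0.03851·56) = 19.675 mg/L
Dose 4 (70 mg at t=30 h): 70·exp(−0.03851·46) = 11.907 mg/L
Dose 5 (30 mg at t=40 h): 30·exp(−0.03851·36) = 7.500 mg/L
Dose 6 (50 mg at t=50 h): 50·exp(−0.03851·26) = 18.372 mg/L
Dose 7 (500 mg at t=60 h): 500·exp(−0.03851·16) = 270.015 mg/L
Dose 8 (45 mg at t=70 h): 45·exp(−0.03851·6) = 35.717 mg/L
C(76) = 15.002 + 14.568 + 19.675 + 11.907 + 7.500 + 18.372 + 270.015 + 35.717 = 392.754 mg/L

392.754 mg/L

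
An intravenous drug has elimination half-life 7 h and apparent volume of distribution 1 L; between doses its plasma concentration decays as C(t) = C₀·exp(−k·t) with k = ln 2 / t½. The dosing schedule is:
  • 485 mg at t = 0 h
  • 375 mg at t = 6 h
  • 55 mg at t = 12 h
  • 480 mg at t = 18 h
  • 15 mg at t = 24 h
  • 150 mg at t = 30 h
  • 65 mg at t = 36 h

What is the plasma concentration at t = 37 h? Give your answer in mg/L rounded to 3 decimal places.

k = ln 2 / 7 = 0.09902 per h
Dose 1 (485 mg at t=0 h): 485·exp(−0.09902·37) = 12.433 mg/L
Dose 2 (375 mg at t=6 h): 375·exp(−0.09902·31) = 17.414 mg/L
Dose 3 (55 mg at t=12 h): 55·exp(−0.09902·25) = 4.627 mg/L
Dose 4 (480 mg at t=18 h): 480·exp(−0.09902·19) = 73.141 mg/L
Dose 5 (15 mg at t=24 h): 15·exp(−0.09902·13) = 4.140 mg/L
Dose 6 (150 mg at t=30 h): 150·exp(−0.09902·7) = 75.000 mg/L
Dose 7 (65 mg at t=36 h): 65·exp(−0.09902·1) = 58.872 mg/L
C(37) = 12.433 + 17.414 + 4.627 + 73.141 + 4.140 + 75.000 + 58.872 = 245.627 mg/L

245.627 mg/L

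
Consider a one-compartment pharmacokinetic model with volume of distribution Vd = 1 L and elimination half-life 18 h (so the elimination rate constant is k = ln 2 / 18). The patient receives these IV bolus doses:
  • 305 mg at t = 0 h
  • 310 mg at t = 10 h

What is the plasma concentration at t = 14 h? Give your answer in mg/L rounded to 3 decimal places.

k = ln 2 / 18 = 0.03851 per h
Dose 1 (305 mg at t=0 h): 305·exp(−0.03851·14) = 177.896 mg/L
Dose 2 (310 mg at t=10 h): 310·exp(−0.03851·4) = 265.746 mg/L
C(14) = 177.896 + 265.746 = 443.641 mg/L

443.641 mg/L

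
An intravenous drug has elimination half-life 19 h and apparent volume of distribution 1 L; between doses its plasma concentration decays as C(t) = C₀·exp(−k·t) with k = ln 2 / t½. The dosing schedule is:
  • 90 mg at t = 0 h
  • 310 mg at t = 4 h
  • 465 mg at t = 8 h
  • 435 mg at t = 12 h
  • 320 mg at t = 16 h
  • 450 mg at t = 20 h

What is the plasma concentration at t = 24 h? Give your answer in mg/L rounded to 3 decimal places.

1355.015 mg/L

k = ln 2 / 19 = 0.03648 per h
Dose 1 (90 mg at t=0 h): 90·exp(−0.03648·24) = 37.497 mg/L
Dose 2 (310 mg at t=4 h): 310·exp(−0.03648·20) = 149.447 mg/L
Dose 3 (465 mg at t=8 h): 465·exp(−0.03648·16) = 259.390 mg/L
Dose 4 (435 mg at t=12 h): 435·exp(−0.03648·12) = 280.779 mg/L
Dose 5 (320 mg at t=16 h): 320·exp(−0.03648·8) = 239.001 mg/L
Dose 6 (450 mg at t=20 h): 450·exp(−0.03648·4) = 388.900 mg/L
C(24) = 37.497 + 149.447 + 259.390 + 280.779 + 239.001 + 388.900 = 1355.015 mg/L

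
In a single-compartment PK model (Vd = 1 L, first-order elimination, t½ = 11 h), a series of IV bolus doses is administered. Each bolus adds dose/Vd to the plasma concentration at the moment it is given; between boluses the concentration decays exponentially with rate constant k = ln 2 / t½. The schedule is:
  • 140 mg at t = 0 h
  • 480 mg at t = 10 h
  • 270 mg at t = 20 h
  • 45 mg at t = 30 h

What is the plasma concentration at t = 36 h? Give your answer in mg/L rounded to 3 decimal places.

k = ln 2 / 11 = 0.06301 per h
Dose 1 (140 mg at t=0 h): 140·exp(−0.06301·36) = 14.486 mg/L
Dose 2 (480 mg at t=10 h): 480·exp(−0.06301·26) = 93.264 mg/L
Dose 3 (270 mg at t=20 h): 270·exp(−0.06301·16) = 98.515 mg/L
Dose 4 (45 mg at t=30 h): 45·exp(−0.06301·6) = 30.833 mg/L
C(36) = 14.486 + 93.264 + 98.515 + 30.833 = 237.098 mg/L

237.098 mg/L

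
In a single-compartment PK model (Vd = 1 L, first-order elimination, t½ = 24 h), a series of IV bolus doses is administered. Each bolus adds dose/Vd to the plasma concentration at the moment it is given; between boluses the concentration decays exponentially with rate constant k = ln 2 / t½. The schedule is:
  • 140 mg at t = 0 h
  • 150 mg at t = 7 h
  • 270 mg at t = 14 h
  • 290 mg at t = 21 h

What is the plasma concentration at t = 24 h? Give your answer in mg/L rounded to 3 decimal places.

k = ln 2 / 24 = 0.02888 per h
Dose 1 (140 mg at t=0 h): 140·exp(−0.02888·24) = 70.000 mg/L
Dose 2 (150 mg at t=7 h): 150·exp(−0.02888·17) = 91.804 mg/L
Dose 3 (270 mg at t=14 h): 270·exp(−0.02888·10) = 202.271 mg/L
Dose 4 (290 mg at t=21 h): 290·exp(−0.02888·3) = 265.931 mg/L
C(24) = 70.000 + 91.804 + 202.271 + 265.931 = 630.007 mg/L

630.007 mg/L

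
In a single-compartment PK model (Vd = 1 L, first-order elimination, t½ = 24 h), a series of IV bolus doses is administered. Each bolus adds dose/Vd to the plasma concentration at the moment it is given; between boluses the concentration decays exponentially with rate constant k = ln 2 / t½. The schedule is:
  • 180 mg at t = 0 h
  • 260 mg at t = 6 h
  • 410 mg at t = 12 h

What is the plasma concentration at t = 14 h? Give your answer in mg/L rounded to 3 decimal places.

k = ln 2 / 24 = 0.02888 per h
Dose 1 (180 mg at t=0 h): 180·exp(−0.02888·14) = 120.136 mg/L
Dose 2 (260 mg at t=6 h): 260·exp(−0.02888·8) = 206.362 mg/L
Dose 3 (410 mg at t=12 h): 410·exp(−0.02888·2) = 386.988 mg/L
C(14) = 120.136 + 206.362 + 386.988 = 713.486 mg/L

713.486 mg/L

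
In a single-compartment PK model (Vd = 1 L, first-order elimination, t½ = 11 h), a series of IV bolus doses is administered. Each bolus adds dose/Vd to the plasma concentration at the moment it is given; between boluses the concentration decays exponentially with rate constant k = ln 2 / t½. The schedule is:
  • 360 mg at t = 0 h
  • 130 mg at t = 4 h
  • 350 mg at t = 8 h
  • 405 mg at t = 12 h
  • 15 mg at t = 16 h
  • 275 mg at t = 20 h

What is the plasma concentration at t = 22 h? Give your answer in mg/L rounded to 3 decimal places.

745.059 mg/L

k = ln 2 / 11 = 0.06301 per h
Dose 1 (360 mg at t=0 h): 360·exp(−0.06301·22) = 90.000 mg/L
Dose 2 (130 mg at t=4 h): 130·exp(−0.06301·18) = 41.817 mg/L
Dose 3 (350 mg at t=8 h): 350·exp(−0.06301·14) = 144.857 mg/L
Dose 4 (405 mg at t=12 h): 405·exp(−0.06301·10) = 215.671 mg/L
Dose 5 (15 mg at t=16 h): 15·exp(−0.06301·6) = 10.278 mg/L
Dose 6 (275 mg at t=20 h): 275·exp(−0.06301·2) = 242.438 mg/L
C(22) = 90.000 + 41.817 + 144.857 + 215.671 + 10.278 + 242.438 = 745.059 mg/L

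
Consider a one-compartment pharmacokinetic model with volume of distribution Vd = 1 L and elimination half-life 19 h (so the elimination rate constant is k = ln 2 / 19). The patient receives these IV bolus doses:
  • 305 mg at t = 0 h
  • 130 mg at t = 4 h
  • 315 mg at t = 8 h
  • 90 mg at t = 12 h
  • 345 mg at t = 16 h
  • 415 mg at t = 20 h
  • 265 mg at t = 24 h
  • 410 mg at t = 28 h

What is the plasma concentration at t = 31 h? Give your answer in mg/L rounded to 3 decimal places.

1378.293 mg/L

k = ln 2 / 19 = 0.03648 per h
Dose 1 (305 mg at t=0 h): 305·exp(−0.03648·31) = 98.434 mg/L
Dose 2 (130 mg at t=4 h): 130·exp(−0.03648·27) = 48.547 mg/L
Dose 3 (315 mg at t=8 h): 315·exp(−0.03648·23) = 136.115 mg/L
Dose 4 (90 mg at t=12 h): 90·exp(−0.03648·19) = 45.000 mg/L
Dose 5 (345 mg at t=16 h): 345·exp(−0.03648·15) = 199.602 mg/L
Dose 6 (415 mg at t=20 h): 415·exp(−0.03648·11) = 277.823 mg/L
Dose 7 (265 mg at t=24 h): 265·exp(−0.03648·7) = 205.277 mg/L
Dose 8 (410 mg at t=28 h): 410·exp(−0.03648·3) = 367.496 mg/L
C(31) = 98.434 + 48.547 + 136.115 + 45.000 + 199.602 + 277.823 + 205.277 + 367.496 = 1378.293 mg/L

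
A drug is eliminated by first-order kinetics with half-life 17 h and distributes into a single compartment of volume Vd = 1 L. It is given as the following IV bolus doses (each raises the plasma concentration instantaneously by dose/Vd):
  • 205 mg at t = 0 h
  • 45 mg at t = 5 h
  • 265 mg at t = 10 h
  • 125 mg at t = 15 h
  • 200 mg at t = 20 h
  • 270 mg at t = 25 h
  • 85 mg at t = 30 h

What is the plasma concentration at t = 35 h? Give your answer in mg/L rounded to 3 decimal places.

k = ln 2 / 17 = 0.04077 per h
Dose 1 (205 mg at t=0 h): 205·exp(−0.04077·35) = 49.202 mg/L
Dose 2 (45 mg at t=5 h): 45·exp(−0.04077·30) = 13.243 mg/L
Dose 3 (265 mg at t=10 h): 265·exp(−0.04077·25) = 95.621 mg/L
Dose 4 (125 mg at t=15 h): 125·exp(−0.04077·20) = 55.304 mg/L
Dose 5 (200 mg at t=20 h): 200·exp(−0.04077·15) = 108.496 mg/L
Dose 6 (270 mg at t=25 h): 270·exp(−0.04077·10) = 179.592 mg/L
Dose 7 (85 mg at t=30 h): 85·exp(−0.04077·5) = 69.324 mg/L
C(35) = 49.202 + 13.243 + 95.621 + 55.304 + 108.496 + 179.592 + 69.324 = 570.783 mg/L

570.783 mg/L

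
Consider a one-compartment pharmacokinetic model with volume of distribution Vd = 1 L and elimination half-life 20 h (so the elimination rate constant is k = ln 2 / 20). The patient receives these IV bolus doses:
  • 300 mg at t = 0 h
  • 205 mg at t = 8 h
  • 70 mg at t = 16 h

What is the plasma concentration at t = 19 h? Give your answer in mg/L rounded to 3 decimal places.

358.396 mg/L

k = ln 2 / 20 = 0.03466 per h
Dose 1 (300 mg at t=0 h): 300·exp(−0.03466·19) = 155.290 mg/L
Dose 2 (205 mg at t=8 h): 205·exp(−0.03466·11) = 140.019 mg/L
Dose 3 (70 mg at t=16 h): 70·exp(−0.03466·3) = 63.088 mg/L
C(19) = 155.290 + 140.019 + 63.088 = 358.396 mg/L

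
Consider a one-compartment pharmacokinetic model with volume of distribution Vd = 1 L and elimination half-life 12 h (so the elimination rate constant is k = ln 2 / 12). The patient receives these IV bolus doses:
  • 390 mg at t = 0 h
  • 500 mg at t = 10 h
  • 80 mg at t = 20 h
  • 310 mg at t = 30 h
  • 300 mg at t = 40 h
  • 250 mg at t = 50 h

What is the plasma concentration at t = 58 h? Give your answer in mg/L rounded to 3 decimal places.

k = ln 2 / 12 = 0.05776 per h
Dose 1 (390 mg at t=0 h): 390·exp(−0.05776·58) = 13.680 mg/L
Dose 2 (500 mg at t=10 h): 500·exp(−0.05776·48) = 31.250 mg/L
Dose 3 (80 mg at t=20 h): 80·exp(−0.05776·38) = 8.909 mg/L
Dose 4 (310 mg at t=30 h): 310·exp(−0.05776·28) = 61.512 mg/L
Dose 5 (300 mg at t=40 h): 300·exp(−0.05776·18) = 106.066 mg/L
Dose 6 (250 mg at t=50 h): 250·exp(−0.05776·8) = 157.490 mg/L
C(58) = 13.680 + 31.250 + 8.909 + 61.512 + 106.066 + 157.490 = 378.907 mg/L

378.907 mg/L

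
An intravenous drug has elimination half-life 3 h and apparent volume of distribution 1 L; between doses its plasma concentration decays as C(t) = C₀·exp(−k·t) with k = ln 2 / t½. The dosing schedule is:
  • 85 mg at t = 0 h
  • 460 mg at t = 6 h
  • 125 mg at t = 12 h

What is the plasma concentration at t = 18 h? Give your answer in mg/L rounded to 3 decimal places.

61.328 mg/L

k = ln 2 / 3 = 0.23105 per h
Dose 1 (85 mg at t=0 h): 85·exp(−0.23105·18) = 1.328 mg/L
Dose 2 (460 mg at t=6 h): 460·exp(−0.23105·12) = 28.750 mg/L
Dose 3 (125 mg at t=12 h): 125·exp(−0.23105·6) = 31.250 mg/L
C(18) = 1.328 + 28.750 + 31.250 = 61.328 mg/L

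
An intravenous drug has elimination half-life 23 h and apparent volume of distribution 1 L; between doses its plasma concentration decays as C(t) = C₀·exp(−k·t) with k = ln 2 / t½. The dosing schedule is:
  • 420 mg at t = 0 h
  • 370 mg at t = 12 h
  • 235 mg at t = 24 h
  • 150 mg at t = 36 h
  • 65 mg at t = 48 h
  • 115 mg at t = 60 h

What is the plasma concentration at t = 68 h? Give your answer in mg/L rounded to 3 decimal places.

368.060 mg/L

k = ln 2 / 23 = 0.03014 per h
Dose 1 (420 mg at t=0 h): 420·exp(−0.03014·68) = 54.106 mg/L
Dose 2 (370 mg at t=12 h): 370·exp(−0.03014·56) = 68.432 mg/L
Dose 3 (235 mg at t=24 h): 235·exp(−0.03014·44) = 62.400 mg/L
Dose 4 (150 mg at t=36 h): 150·exp(−0.03014·32) = 57.183 mg/L
Dose 5 (65 mg at t=48 h): 65·exp(−0.03014·20) = 35.575 mg/L
Dose 6 (115 mg at t=60 h): 115·exp(−0.03014·8) = 90.363 mg/L
C(68) = 54.106 + 68.432 + 62.400 + 57.183 + 35.575 + 90.363 = 368.060 mg/L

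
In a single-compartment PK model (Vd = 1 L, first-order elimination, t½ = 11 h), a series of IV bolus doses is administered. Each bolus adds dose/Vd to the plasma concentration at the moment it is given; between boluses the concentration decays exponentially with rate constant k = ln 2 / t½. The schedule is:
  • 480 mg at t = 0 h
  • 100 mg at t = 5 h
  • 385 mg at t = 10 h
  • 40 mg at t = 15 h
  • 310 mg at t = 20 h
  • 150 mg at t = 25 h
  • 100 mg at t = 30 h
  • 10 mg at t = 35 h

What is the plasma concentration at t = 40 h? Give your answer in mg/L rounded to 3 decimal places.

k = ln 2 / 11 = 0.06301 per h
Dose 1 (480 mg at t=0 h): 480·exp(−0.06301·40) = 38.600 mg/L
Dose 2 (100 mg at t=5 h): 100·exp(−0.06301·35) = 11.020 mg/L
Dose 3 (385 mg at t=10 h): 385·exp(−0.06301·30) = 58.139 mg/L
Dose 4 (40 mg at t=15 h): 40·exp(−0.06301·25) = 8.278 mg/L
Dose 5 (310 mg at t=20 h): 310·exp(−0.06301·20) = 87.909 mg/L
Dose 6 (150 mg at t=25 h): 150·exp(−0.06301·15) = 58.290 mg/L
Dose 7 (100 mg at t=30 h): 100·exp(−0.06301·10) = 53.252 mg/L
Dose 8 (10 mg at t=35 h): 10·exp(−0.06301·5) = 7.297 mg/L
C(40) = 38.600 + 11.020 + 58.139 + 8.278 + 87.909 + 58.290 + 53.252 + 7.297 = 322.786 mg/L

322.786 mg/L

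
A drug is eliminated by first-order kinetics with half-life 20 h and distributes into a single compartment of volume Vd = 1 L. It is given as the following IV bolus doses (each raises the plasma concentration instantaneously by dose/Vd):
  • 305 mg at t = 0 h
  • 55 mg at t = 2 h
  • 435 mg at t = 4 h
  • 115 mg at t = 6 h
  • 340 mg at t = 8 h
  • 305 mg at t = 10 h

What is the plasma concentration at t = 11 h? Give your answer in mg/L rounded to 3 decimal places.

1287.616 mg/L

k = ln 2 / 20 = 0.03466 per h
Dose 1 (305 mg at t=0 h): 305·exp(−0.03466·11) = 208.321 mg/L
Dose 2 (55 mg at t=2 h): 55·exp(−0.03466·9) = 40.262 mg/L
Dose 3 (435 mg at t=4 h): 435·exp(−0.03466·7) = 341.294 mg/L
Dose 4 (115 mg at t=6 h): 115·exp(−0.03466·5) = 96.703 mg/L
Dose 5 (340 mg at t=8 h): 340·exp(−0.03466·3) = 306.425 mg/L
Dose 6 (305 mg at t=10 h): 305·exp(−0.03466·1) = 294.611 mg/L
C(11) = 208.321 + 40.262 + 341.294 + 96.703 + 306.425 + 294.611 = 1287.616 mg/L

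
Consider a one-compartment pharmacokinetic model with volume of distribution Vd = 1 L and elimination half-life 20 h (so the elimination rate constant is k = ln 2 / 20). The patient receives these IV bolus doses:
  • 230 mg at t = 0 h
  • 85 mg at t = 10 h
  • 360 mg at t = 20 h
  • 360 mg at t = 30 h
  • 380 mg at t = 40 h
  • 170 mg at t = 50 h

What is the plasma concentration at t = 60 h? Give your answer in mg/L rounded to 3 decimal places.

571.263 mg/L

k = ln 2 / 20 = 0.03466 per h
Dose 1 (230 mg at t=0 h): 230·exp(−0.03466·60) = 28.750 mg/L
Dose 2 (85 mg at t=10 h): 85·exp(−0.03466·50) = 15.026 mg/L
Dose 3 (360 mg at t=20 h): 360·exp(−0.03466·40) = 90.000 mg/L
Dose 4 (360 mg at t=30 h): 360·exp(−0.03466·30) = 127.279 mg/L
Dose 5 (380 mg at t=40 h): 380·exp(−0.03466·20) = 190.000 mg/L
Dose 6 (170 mg at t=50 h): 170·exp(−0.03466·10) = 120.208 mg/L
C(60) = 28.750 + 15.026 + 90.000 + 127.279 + 190.000 + 120.208 = 571.263 mg/L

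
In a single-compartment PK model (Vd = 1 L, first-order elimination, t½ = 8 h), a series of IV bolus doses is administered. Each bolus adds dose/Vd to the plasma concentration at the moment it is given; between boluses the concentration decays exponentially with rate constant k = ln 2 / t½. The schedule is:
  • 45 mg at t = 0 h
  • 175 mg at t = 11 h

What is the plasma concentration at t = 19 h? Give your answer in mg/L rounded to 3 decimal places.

k = ln 2 / 8 = 0.08664 per h
Dose 1 (45 mg at t=0 h): 45·exp(−0.08664·19) = 8.675 mg/L
Dose 2 (175 mg at t=11 h): 175·exp(−0.08664·8) = 87.500 mg/L
C(19) = 8.675 + 87.500 = 96.175 mg/L

96.175 mg/L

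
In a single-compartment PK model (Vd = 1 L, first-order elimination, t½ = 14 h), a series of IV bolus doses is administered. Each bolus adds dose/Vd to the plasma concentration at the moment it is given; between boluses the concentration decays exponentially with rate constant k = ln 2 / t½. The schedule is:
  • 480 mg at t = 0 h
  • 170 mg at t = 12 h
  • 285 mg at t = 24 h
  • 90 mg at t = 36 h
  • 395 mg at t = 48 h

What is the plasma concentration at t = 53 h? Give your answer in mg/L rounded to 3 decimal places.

k = ln 2 / 14 = 0.04951 per h
Dose 1 (480 mg at t=0 h): 480·exp(−0.04951·53) = 34.804 mg/L
Dose 2 (170 mg at t=12 h): 170·exp(−0.04951·41) = 22.329 mg/L
Dose 3 (285 mg at t=24 h): 285·exp(−0.04951·29) = 67.808 mg/L
Dose 4 (90 mg at t=36 h): 90·exp(−0.04951·17) = 38.789 mg/L
Dose 5 (395 mg at t=48 h): 395·exp(−0.04951·5) = 308.380 mg/L
C(53) = 34.804 + 22.329 + 67.808 + 38.789 + 308.380 = 472.110 mg/L

472.110 mg/L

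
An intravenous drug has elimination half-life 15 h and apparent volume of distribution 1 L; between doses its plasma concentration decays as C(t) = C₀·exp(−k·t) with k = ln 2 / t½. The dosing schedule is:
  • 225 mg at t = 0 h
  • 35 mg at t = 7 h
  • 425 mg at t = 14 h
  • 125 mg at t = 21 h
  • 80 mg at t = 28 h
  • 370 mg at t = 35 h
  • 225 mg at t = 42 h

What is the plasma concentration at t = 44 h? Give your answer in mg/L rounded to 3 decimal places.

672.662 mg/L

k = ln 2 / 15 = 0.04621 per h
Dose 1 (225 mg at t=0 h): 225·exp(−0.04621·44) = 29.455 mg/L
Dose 2 (35 mg at t=7 h): 35·exp(−0.04621·37) = 6.332 mg/L
Dose 3 (425 mg at t=14 h): 425·exp(−0.04621·30) = 106.250 mg/L
Dose 4 (125 mg at t=21 h): 125·exp(−0.04621·23) = 43.185 mg/L
Dose 5 (80 mg at t=28 h): 80·exp(−0.04621·16) = 38.194 mg/L
Dose 6 (370 mg at t=35 h): 370·exp(−0.04621·9) = 244.109 mg/L
Dose 7 (225 mg at t=42 h): 225·exp(−0.04621·2) = 205.138 mg/L
C(44) = 29.455 + 6.332 + 106.250 + 43.185 + 38.194 + 244.109 + 205.138 = 672.662 mg/L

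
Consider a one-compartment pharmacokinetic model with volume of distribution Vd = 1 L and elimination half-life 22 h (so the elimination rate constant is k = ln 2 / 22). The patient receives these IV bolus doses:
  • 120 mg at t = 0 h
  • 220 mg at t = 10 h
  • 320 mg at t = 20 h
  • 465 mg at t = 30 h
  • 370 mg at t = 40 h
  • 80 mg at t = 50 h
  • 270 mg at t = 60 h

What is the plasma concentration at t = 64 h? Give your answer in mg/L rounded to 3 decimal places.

k = ln 2 / 22 = 0.03151 per h
Dose 1 (120 mg at t=0 h): 120·exp(−0.03151·64) = 15.976 mg/L
Dose 2 (220 mg at t=10 h): 220·exp(−0.03151·54) = 40.136 mg/L
Dose 3 (320 mg at t=20 h): 320·exp(−0.03151·44) = 80.000 mg/L
Dose 4 (465 mg at t=30 h): 465·exp(−0.03151·34) = 159.303 mg/L
Dose 5 (370 mg at t=40 h): 370·exp(−0.03151·24) = 173.702 mg/L
Dose 6 (80 mg at t=50 h): 80·exp(−0.03151·14) = 51.467 mg/L
Dose 7 (270 mg at t=60 h): 270·exp(−0.03151·4) = 238.030 mg/L
C(64) = 15.976 + 40.136 + 80.000 + 159.303 + 173.702 + 51.467 + 238.030 = 758.613 mg/L

758.613 mg/L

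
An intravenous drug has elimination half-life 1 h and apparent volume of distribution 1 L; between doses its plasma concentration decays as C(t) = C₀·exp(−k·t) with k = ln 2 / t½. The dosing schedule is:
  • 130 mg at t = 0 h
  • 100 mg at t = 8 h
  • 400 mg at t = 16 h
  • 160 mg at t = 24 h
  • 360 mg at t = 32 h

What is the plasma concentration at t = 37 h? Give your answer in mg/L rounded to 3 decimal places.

k = ln 2 / 1 = 0.69315 per h
Dose 1 (130 mg at t=0 h): 130·exp(−0.69315·37) = 0.000 mg/L
Dose 2 (100 mg at t=8 h): 100·exp(−0.69315·29) = 0.000 mg/L
Dose 3 (400 mg at t=16 h): 400·exp(−0.69315·21) = 0.000 mg/L
Dose 4 (160 mg at t=24 h): 160·exp(−0.69315·13) = 0.020 mg/L
Dose 5 (360 mg at t=32 h): 360·exp(−0.69315·5) = 11.250 mg/L
C(37) = 0.000 + 0.000 + 0.000 + 0.020 + 11.250 = 11.270 mg/L

11.270 mg/L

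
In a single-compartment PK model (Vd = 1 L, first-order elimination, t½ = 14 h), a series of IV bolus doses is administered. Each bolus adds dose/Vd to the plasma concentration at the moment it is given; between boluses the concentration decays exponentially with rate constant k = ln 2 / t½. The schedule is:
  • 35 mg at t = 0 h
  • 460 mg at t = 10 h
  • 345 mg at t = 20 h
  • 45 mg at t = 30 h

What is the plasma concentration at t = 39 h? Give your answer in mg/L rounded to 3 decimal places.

278.013 mg/L

k = ln 2 / 14 = 0.04951 per h
Dose 1 (35 mg at t=0 h): 35·exp(−0.04951·39) = 5.076 mg/L
Dose 2 (460 mg at t=10 h): 460·exp(−0.04951·29) = 109.445 mg/L
Dose 3 (345 mg at t=20 h): 345·exp(−0.04951·19) = 134.672 mg/L
Dose 4 (45 mg at t=30 h): 45·exp(−0.04951·9) = 28.820 mg/L
C(39) = 5.076 + 109.445 + 134.672 + 28.820 = 278.013 mg/L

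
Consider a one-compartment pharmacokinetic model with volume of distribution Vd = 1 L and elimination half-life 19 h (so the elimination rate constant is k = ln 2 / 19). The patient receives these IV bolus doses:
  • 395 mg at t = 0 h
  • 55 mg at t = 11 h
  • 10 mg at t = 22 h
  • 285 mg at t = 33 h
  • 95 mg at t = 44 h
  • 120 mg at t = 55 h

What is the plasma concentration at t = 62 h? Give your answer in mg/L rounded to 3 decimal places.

k = ln 2 / 19 = 0.03648 per h
Dose 1 (395 mg at t=0 h): 395·exp(−0.03648·62) = 41.142 mg/L
Dose 2 (55 mg at t=11 h): 55·exp(−0.03648·51) = 8.557 mg/L
Dose 3 (10 mg at t=22 h): 10·exp(−0.03648·40) = 2.324 mg/L
Dose 4 (285 mg at t=33 h): 285·exp(−0.03648·29) = 98.941 mg/L
Dose 5 (95 mg at t=44 h): 95·exp(−0.03648·18) = 49.265 mg/L
Dose 6 (120 mg at t=55 h): 120·exp(−0.03648·7) = 92.956 mg/L
C(62) = 41.142 + 8.557 + 2.324 + 98.941 + 49.265 + 92.956 = 293.185 mg/L

293.185 mg/L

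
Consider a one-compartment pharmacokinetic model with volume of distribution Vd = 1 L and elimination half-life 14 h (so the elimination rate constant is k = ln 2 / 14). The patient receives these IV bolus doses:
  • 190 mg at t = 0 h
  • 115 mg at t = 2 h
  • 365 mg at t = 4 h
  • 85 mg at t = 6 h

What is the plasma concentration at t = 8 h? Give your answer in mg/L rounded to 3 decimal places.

k = ln 2 / 14 = 0.04951 per h
Dose 1 (190 mg at t=0 h): 190·exp(−0.04951·8) = 127.861 mg/L
Dose 2 (115 mg at t=2 h): 115·exp(−0.04951·6) = 85.445 mg/L
Dose 3 (365 mg at t=4 h): 365·exp(−0.04951·4) = 299.422 mg/L
Dose 4 (85 mg at t=6 h): 85·exp(−0.04951·2) = 76.987 mg/L
C(8) = 127.861 + 85.445 + 299.422 + 76.987 = 589.714 mg/L

589.714 mg/L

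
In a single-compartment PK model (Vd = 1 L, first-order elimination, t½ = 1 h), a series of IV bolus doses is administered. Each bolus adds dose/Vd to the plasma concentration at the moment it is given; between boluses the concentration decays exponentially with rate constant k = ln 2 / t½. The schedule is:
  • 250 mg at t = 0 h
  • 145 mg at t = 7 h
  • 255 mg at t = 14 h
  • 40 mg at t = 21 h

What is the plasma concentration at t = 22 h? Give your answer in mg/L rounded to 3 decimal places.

k = ln 2 / 1 = 0.69315 per h
Dose 1 (250 mg at t=0 h): 250·exp(−0.69315·22) = 0.000 mg/L
Dose 2 (145 mg at t=7 h): 145·exp(−0.69315·15) = 0.004 mg/L
Dose 3 (255 mg at t=14 h): 255·exp(−0.69315·8) = 0.996 mg/L
Dose 4 (40 mg at t=21 h): 40·exp(−0.69315·1) = 20.000 mg/L
C(22) = 0.000 + 0.004 + 0.996 + 20.000 = 21.001 mg/L

21.001 mg/L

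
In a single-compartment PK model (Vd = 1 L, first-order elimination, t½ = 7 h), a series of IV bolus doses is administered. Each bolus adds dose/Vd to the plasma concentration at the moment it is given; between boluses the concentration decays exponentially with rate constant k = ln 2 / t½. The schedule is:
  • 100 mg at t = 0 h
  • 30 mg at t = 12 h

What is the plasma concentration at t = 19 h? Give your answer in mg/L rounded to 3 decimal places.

30.238 mg/L

k = ln 2 / 7 = 0.09902 per h
Dose 1 (100 mg at t=0 h): 100·exp(−0.09902·19) = 15.238 mg/L
Dose 2 (30 mg at t=12 h): 30·exp(−0.09902·7) = 15.000 mg/L
C(19) = 15.238 + 15.000 = 30.238 mg/L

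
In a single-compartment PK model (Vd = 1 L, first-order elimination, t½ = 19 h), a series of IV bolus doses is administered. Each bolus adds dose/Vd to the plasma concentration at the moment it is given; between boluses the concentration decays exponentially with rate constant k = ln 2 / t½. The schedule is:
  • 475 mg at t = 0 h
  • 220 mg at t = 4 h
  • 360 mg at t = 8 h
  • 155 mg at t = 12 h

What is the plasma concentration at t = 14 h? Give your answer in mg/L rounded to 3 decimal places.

k = ln 2 / 19 = 0.03648 per h
Dose 1 (475 mg at t=0 h): 475·exp(−0.03648·14) = 285.024 mg/L
Dose 2 (220 mg at t=4 h): 220·exp(−0.03648·10) = 152.752 mg/L
Dose 3 (360 mg at t=8 h): 360·exp(−0.03648·6) = 289.228 mg/L
Dose 4 (155 mg at t=12 h): 155·exp(−0.03648·2) = 144.093 mg/L
C(14) = 285.024 + 152.752 + 289.228 + 144.093 = 871.098 mg/L

871.098 mg/L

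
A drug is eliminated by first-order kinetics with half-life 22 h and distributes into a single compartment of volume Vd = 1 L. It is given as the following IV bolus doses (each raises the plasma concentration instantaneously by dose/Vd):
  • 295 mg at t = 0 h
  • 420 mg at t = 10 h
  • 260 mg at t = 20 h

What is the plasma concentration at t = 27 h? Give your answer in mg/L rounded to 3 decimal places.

k = ln 2 / 22 = 0.03151 per h
Dose 1 (295 mg at t=0 h): 295·exp(−0.03151·27) = 126.002 mg/L
Dose 2 (420 mg at t=10 h): 420·exp(−0.03151·17) = 245.830 mg/L
Dose 3 (260 mg at t=20 h): 260·exp(−0.03151·7) = 208.541 mg/L
C(27) = 126.002 + 245.830 + 208.541 = 580.373 mg/L

580.373 mg/L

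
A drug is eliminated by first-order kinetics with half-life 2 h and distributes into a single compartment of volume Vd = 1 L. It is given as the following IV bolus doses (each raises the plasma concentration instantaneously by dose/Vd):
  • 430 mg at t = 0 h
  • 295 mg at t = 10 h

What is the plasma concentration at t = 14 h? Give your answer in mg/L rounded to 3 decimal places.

k = ln 2 / 2 = 0.34657 per h
Dose 1 (430 mg at t=0 h): 430·exp(−0.34657·14) = 3.359 mg/L
Dose 2 (295 mg at t=10 h): 295·exp(−0.34657·4) = 73.750 mg/L
C(14) = 3.359 + 73.750 = 77.109 mg/L

77.109 mg/L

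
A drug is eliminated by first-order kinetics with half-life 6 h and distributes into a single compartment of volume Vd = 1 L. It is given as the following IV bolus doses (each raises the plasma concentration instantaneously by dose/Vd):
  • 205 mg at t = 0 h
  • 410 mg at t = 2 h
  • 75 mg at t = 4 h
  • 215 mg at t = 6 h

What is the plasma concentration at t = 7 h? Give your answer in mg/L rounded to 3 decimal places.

565.998 mg/L

k = ln 2 / 6 = 0.11552 per h
Dose 1 (205 mg at t=0 h): 205·exp(−0.11552·7) = 91.317 mg/L
Dose 2 (410 mg at t=2 h): 410·exp(−0.11552·5) = 230.105 mg/L
Dose 3 (75 mg at t=4 h): 75·exp(−0.11552·3) = 53.033 mg/L
Dose 4 (215 mg at t=6 h): 215·exp(−0.11552·1) = 191.543 mg/L
C(7) = 91.317 + 230.105 + 53.033 + 191.543 = 565.998 mg/L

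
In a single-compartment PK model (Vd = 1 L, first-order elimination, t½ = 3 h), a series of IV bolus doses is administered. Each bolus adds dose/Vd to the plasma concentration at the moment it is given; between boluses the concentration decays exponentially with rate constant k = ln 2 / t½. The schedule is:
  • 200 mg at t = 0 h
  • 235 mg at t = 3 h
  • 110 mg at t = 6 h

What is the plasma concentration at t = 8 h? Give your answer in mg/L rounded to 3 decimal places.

174.814 mg/L

k = ln 2 / 3 = 0.23105 per h
Dose 1 (200 mg at t=0 h): 200·exp(−0.23105·8) = 31.498 mg/L
Dose 2 (235 mg at t=3 h): 235·exp(−0.23105·5) = 74.020 mg/L
Dose 3 (110 mg at t=6 h): 110·exp(−0.23105·2) = 69.296 mg/L
C(8) = 31.498 + 74.020 + 69.296 = 174.814 mg/L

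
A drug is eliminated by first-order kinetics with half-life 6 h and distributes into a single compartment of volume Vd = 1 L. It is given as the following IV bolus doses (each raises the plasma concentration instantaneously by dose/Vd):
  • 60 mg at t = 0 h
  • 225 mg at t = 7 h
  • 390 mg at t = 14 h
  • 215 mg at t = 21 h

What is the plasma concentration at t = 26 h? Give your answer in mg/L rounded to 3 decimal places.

246.198 mg/L

k = ln 2 / 6 = 0.11552 per h
Dose 1 (60 mg at t=0 h): 60·exp(−0.11552·26) = 2.976 mg/L
Dose 2 (225 mg at t=7 h): 225·exp(−0.11552·19) = 25.057 mg/L
Dose 3 (390 mg at t=14 h): 390·exp(−0.11552·12) = 97.500 mg/L
Dose 4 (215 mg at t=21 h): 215·exp(−0.11552·5) = 120.665 mg/L
C(26) = 2.976 + 25.057 + 97.500 + 120.665 = 246.198 mg/L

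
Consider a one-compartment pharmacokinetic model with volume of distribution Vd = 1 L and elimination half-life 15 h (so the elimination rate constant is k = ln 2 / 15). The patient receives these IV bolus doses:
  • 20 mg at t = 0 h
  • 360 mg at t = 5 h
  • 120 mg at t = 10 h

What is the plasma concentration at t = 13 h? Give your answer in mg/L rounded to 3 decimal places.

364.179 mg/L

k = ln 2 / 15 = 0.04621 per h
Dose 1 (20 mg at t=0 h): 20·exp(−0.04621·13) = 10.968 mg/L
Dose 2 (360 mg at t=5 h): 360·exp(−0.04621·8) = 248.744 mg/L
Dose 3 (120 mg at t=10 h): 120·exp(−0.04621·3) = 104.466 mg/L
C(13) = 10.968 + 248.744 + 104.466 = 364.179 mg/L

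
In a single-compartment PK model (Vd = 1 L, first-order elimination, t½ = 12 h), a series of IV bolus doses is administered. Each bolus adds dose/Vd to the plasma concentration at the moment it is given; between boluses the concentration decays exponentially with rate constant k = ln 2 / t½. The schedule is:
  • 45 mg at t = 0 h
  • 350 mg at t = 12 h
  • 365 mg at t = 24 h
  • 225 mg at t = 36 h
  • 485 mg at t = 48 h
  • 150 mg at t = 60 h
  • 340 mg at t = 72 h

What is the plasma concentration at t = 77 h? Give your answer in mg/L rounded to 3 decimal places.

448.614 mg/L

k = ln 2 / 12 = 0.05776 per h
Dose 1 (45 mg at t=0 h): 45·exp(−0.05776·77) = 0.527 mg/L
Dose 2 (350 mg at t=12 h): 350·exp(−0.05776·65) = 8.194 mg/L
Dose 3 (365 mg at t=24 h): 365·exp(−0.05776·53) = 17.090 mg/L
Dose 4 (225 mg at t=36 h): 225·exp(−0.05776·41) = 21.070 mg/L
Dose 5 (485 mg at t=48 h): 485·exp(−0.05776·29) = 90.835 mg/L
Dose 6 (150 mg at t=60 h): 150·exp(−0.05776·17) = 56.187 mg/L
Dose 7 (340 mg at t=72 h): 340·exp(−0.05776·5) = 254.712 mg/L
C(77) = 0.527 + 8.194 + 17.090 + 21.070 + 90.835 + 56.187 + 254.712 = 448.614 mg/L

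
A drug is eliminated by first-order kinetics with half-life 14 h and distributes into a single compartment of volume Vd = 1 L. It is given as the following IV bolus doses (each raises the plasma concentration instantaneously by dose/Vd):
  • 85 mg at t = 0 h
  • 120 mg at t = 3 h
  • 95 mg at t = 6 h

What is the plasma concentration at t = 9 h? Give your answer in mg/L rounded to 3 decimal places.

225.485 mg/L

k = ln 2 / 14 = 0.04951 per h
Dose 1 (85 mg at t=0 h): 85·exp(−0.04951·9) = 54.438 mg/L
Dose 2 (120 mg at t=3 h): 120·exp(−0.04951·6) = 89.160 mg/L
Dose 3 (95 mg at t=6 h): 95·exp(−0.04951·3) = 81.887 mg/L
C(9) = 54.438 + 89.160 + 81.887 = 225.485 mg/L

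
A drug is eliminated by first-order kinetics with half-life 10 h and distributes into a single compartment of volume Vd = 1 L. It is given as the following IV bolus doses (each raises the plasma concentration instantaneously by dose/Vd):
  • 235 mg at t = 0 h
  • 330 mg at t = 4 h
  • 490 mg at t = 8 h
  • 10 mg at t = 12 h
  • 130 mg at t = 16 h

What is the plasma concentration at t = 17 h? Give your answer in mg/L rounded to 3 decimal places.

597.301 mg/L

k = ln 2 / 10 = 0.06931 per h
Dose 1 (235 mg at t=0 h): 235·exp(−0.06931·17) = 72.330 mg/L
Dose 2 (330 mg at t=4 h): 330·exp(−0.06931·13) = 134.022 mg/L
Dose 3 (490 mg at t=8 h): 490·exp(−0.06931·9) = 262.584 mg/L
Dose 4 (10 mg at t=12 h): 10·exp(−0.06931·5) = 7.071 mg/L
Dose 5 (130 mg at t=16 h): 130·exp(−0.06931·1) = 121.294 mg/L
C(17) = 72.330 + 134.022 + 262.584 + 7.071 + 121.294 = 597.301 mg/L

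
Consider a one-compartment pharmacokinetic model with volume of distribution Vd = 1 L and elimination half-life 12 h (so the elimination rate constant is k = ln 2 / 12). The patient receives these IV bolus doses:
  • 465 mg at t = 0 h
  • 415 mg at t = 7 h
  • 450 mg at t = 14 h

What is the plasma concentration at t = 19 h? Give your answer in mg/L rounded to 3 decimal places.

699.794 mg/L

k = ln 2 / 12 = 0.05776 per h
Dose 1 (465 mg at t=0 h): 465·exp(−0.05776·19) = 155.175 mg/L
Dose 2 (415 mg at t=7 h): 415·exp(−0.05776·12) = 207.500 mg/L
Dose 3 (450 mg at t=14 h): 450·exp(−0.05776·5) = 337.119 mg/L
C(19) = 155.175 + 207.500 + 337.119 = 699.794 mg/L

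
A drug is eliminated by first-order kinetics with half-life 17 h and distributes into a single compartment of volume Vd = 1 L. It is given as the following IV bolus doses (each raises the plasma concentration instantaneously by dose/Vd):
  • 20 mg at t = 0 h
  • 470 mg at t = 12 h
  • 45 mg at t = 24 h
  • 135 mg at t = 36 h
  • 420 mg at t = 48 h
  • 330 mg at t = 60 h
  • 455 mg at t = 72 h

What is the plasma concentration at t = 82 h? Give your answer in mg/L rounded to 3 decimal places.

594.916 mg/L

k = ln 2 / 17 = 0.04077 per h
Dose 1 (20 mg at t=0 h): 20·exp(−0.04077·82) = 0.706 mg/L
Dose 2 (470 mg at t=12 h): 470·exp(−0.04077·70) = 27.075 mg/L
Dose 3 (45 mg at t=24 h): 45·exp(−0.04077·58) = 4.228 mg/L
Dose 4 (135 mg at t=36 h): 135·exp(−0.04077·46) = 20.691 mg/L
Dose 5 (420 mg at t=48 h): 420·exp(−0.04077·34) = 105.000 mg/L
Dose 6 (330 mg at t=60 h): 330·exp(−0.04077·22) = 134.569 mg/L
Dose 7 (455 mg at t=72 h): 455·exp(−0.04077·10) = 302.646 mg/L
C(82) = 0.706 + 27.075 + 4.228 + 20.691 + 105.000 + 134.569 + 302.646 = 594.916 mg/L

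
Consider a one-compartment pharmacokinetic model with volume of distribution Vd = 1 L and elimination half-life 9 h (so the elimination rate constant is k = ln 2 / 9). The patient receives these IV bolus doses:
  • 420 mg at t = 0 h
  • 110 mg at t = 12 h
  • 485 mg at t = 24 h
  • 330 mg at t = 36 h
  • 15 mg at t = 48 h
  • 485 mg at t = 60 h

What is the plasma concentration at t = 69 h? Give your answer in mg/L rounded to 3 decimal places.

k = ln 2 / 9 = 0.07702 per h
Dose 1 (420 mg at t=0 h): 420·exp(−0.07702·69) = 2.067 mg/L
Dose 2 (110 mg at t=12 h): 110·exp(−0.07702·57) = 1.364 mg/L
Dose 3 (485 mg at t=24 h): 485·exp(−0.07702·45) = 15.156 mg/L
Dose 4 (330 mg at t=36 h): 330·exp(−0.07702·33) = 25.986 mg/L
Dose 5 (15 mg at t=48 h): 15·exp(−0.07702·21) = 2.976 mg/L
Dose 6 (485 mg at t=60 h): 485·exp(−0.07702·9) = 242.500 mg/L
C(69) = 2.067 + 1.364 + 15.156 + 25.986 + 2.976 + 242.500 = 290.050 mg/L

290.050 mg/L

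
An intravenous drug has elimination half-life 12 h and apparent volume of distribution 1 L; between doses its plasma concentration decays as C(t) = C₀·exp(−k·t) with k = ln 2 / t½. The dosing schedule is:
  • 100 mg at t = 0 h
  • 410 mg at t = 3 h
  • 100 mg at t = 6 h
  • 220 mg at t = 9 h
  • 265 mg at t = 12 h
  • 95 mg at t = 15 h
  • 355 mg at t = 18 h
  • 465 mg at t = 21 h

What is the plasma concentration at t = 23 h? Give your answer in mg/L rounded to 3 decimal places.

k = ln 2 / 12 = 0.05776 per h
Dose 1 (100 mg at t=0 h): 100·exp(−0.05776·23) = 26.487 mg/L
Dose 2 (410 mg at t=3 h): 410·exp(−0.05776·20) = 129.142 mg/L
Dose 3 (100 mg at t=6 h): 100·exp(−0.05776·17) = 37.458 mg/L
Dose 4 (220 mg at t=9 h): 220·exp(−0.05776·14) = 97.999 mg/L
Dose 5 (265 mg at t=12 h): 265·exp(−0.05776·11) = 140.379 mg/L
Dose 6 (95 mg at t=15 h): 95·exp(−0.05776·8) = 59.846 mg/L
Dose 7 (355 mg at t=18 h): 355·exp(−0.05776·5) = 265.950 mg/L
Dose 8 (465 mg at t=21 h): 465·exp(−0.05776·2) = 414.268 mg/L
C(23) = 26.487 + 129.142 + 37.458 + 97.999 + 140.379 + 59.846 + 265.950 + 414.268 = 1171.528 mg/L

1171.528 mg/L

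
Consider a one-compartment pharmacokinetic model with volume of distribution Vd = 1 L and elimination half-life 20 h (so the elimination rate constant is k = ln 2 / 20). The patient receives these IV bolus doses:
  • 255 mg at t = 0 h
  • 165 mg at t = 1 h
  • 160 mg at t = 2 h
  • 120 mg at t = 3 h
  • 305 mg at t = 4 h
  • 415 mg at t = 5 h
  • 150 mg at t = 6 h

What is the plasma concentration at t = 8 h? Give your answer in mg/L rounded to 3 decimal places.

1333.070 mg/L

k = ln 2 / 20 = 0.03466 per h
Dose 1 (255 mg at t=0 h): 255·exp(−0.03466·8) = 193.254 mg/L
Dose 2 (165 mg at t=1 h): 165·exp(−0.03466·7) = 129.456 mg/L
Dose 3 (160 mg at t=2 h): 160·exp(−0.03466·6) = 129.960 mg/L
Dose 4 (120 mg at t=3 h): 120·exp(−0.03466·5) = 100.908 mg/L
Dose 5 (305 mg at t=4 h): 305·exp(−0.03466·4) = 265.518 mg/L
Dose 6 (415 mg at t=5 h): 415·exp(−0.03466·3) = 374.019 mg/L
Dose 7 (150 mg at t=6 h): 150·exp(−0.03466·2) = 139.955 mg/L
C(8) = 193.254 + 129.456 + 129.960 + 100.908 + 265.518 + 374.019 + 139.955 = 1333.070 mg/L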